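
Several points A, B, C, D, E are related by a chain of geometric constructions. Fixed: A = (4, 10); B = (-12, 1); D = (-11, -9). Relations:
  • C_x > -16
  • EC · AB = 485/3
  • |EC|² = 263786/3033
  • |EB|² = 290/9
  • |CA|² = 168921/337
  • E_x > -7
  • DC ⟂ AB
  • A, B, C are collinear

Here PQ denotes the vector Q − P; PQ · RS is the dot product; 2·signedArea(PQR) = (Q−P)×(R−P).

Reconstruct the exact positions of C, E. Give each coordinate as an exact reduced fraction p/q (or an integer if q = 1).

C = (-5228/337, -329/337)
E = (-19/3, 2/3)

1. C_x = -5228/337  [A, B, C are collinear ∩ DC ⟂ AB]
2. C_y = -329/337  [A, B, C are collinear ∩ DC ⟂ AB]
   → C = (-5228/337, -329/337)
3. E_x = -19/3  [line 16·x + 9·y + 286/3 = 0 ∩ |EC|² = 263786/3033]
4. E_y = 2/3  [line 16·x + 9·y + 286/3 = 0 ∩ |EC|² = 263786/3033]
   → E = (-19/3, 2/3)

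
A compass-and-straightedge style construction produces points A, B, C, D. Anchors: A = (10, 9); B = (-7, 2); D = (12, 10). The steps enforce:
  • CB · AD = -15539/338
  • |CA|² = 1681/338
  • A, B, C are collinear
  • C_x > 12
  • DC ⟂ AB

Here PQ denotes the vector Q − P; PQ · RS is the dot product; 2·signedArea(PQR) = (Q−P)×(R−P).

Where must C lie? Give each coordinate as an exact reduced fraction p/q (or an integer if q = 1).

1. C_x = 4077/338  [A, B, C are collinear ∩ DC ⟂ AB]
2. C_y = 3329/338  [A, B, C are collinear ∩ DC ⟂ AB]
   → C = (4077/338, 3329/338)

C = (4077/338, 3329/338)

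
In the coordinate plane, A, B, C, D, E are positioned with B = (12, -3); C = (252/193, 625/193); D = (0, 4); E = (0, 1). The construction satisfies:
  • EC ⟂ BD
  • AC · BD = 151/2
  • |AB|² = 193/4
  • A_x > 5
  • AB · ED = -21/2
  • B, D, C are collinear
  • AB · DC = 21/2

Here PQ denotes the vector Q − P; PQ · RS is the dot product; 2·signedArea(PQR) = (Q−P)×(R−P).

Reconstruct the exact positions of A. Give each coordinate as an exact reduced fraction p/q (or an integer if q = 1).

1. A_x = 6  [AB · ED = -21/2 ∩ AB · DC = 21/2]
2. A_y = 1/2  [AB · ED = -21/2 ∩ AB · DC = 21/2]
   → A = (6, 1/2)

A = (6, 1/2)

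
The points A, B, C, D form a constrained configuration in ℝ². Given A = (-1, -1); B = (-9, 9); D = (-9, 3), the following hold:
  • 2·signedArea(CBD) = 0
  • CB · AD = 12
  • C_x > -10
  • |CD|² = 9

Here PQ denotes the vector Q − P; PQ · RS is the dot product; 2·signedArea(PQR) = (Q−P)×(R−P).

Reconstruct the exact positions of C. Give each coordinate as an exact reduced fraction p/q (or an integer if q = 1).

1. C_x = -9  [2·signedArea(CBD) = 0 ∩ CB · AD = 12]
2. C_y = 6  [2·signedArea(CBD) = 0 ∩ CB · AD = 12]
   → C = (-9, 6)

C = (-9, 6)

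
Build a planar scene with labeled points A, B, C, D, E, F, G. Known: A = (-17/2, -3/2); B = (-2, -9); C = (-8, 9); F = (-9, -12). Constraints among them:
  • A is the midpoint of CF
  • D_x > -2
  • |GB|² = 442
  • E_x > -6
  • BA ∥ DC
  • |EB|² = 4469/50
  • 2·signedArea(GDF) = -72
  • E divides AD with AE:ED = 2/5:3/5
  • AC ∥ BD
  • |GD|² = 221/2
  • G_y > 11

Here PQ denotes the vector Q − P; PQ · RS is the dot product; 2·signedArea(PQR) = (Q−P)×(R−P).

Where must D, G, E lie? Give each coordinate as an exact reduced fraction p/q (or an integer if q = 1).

D = (-3/2, 3/2)
E = (-57/10, -3/10)
G = (-1, 12)

1. D_x = -3/2  [BA ∥ DC ∩ AC ∥ BD]
2. D_y = 3/2  [BA ∥ DC ∩ AC ∥ BD]
   → D = (-3/2, 3/2)
3. G_x = -1  [line 27/2·x + -15/2·y + 207/2 = 0 ∩ |GB|² = 442]
4. G_y = 12  [line 27/2·x + -15/2·y + 207/2 = 0 ∩ |GB|² = 442]
   → G = (-1, 12)
5. E_x = -57/10  [E divides AD with AE:ED = 2/5:3/5]
6. E_y = -3/10  [E divides AD with AE:ED = 2/5:3/5]
   → E = (-57/10, -3/10)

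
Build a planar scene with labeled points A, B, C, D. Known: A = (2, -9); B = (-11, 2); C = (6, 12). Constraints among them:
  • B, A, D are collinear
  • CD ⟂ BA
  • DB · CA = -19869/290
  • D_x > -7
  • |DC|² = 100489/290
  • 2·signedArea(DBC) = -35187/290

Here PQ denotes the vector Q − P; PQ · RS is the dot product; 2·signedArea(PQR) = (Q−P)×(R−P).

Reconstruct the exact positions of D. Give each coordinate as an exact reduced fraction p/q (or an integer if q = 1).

D = (-1747/290, -641/290)

1. D_x = -1747/290  [B, A, D are collinear ∩ CD ⟂ BA]
2. D_y = -641/290  [B, A, D are collinear ∩ CD ⟂ BA]
   → D = (-1747/290, -641/290)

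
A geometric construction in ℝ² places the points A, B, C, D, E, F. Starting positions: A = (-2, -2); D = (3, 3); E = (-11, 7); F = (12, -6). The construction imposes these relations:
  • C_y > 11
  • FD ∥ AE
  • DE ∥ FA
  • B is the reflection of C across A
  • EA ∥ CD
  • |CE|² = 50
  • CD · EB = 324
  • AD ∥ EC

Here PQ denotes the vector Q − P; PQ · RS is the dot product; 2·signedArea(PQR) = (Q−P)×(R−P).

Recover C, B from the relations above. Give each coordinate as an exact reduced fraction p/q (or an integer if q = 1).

1. C_x = -6  [EA ∥ CD ∩ AD ∥ EC]
2. C_y = 12  [EA ∥ CD ∩ AD ∥ EC]
   → C = (-6, 12)
3. B_x = 2  [B is the reflection of C across A]
4. B_y = -16  [B is the reflection of C across A]
   → B = (2, -16)

B = (2, -16)
C = (-6, 12)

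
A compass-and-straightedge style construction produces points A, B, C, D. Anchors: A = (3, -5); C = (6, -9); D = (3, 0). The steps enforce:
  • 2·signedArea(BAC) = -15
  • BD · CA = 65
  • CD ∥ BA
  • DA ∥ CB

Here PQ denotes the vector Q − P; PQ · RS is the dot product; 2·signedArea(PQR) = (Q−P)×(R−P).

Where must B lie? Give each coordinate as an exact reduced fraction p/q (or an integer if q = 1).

B = (6, -14)

1. B_x = 6  [CD ∥ BA ∩ DA ∥ CB]
2. B_y = -14  [CD ∥ BA ∩ DA ∥ CB]
   → B = (6, -14)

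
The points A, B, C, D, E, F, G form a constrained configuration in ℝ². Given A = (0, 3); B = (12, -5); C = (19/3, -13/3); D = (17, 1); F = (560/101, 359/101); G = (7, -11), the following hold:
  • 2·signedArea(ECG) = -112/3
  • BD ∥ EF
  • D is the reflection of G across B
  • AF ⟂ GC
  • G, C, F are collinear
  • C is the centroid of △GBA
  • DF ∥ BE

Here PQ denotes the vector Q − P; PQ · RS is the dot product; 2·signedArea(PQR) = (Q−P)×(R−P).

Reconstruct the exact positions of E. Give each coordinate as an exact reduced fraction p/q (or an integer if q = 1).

1. E_x = 55/101  [BD ∥ EF ∩ DF ∥ BE]
2. E_y = -247/101  [BD ∥ EF ∩ DF ∥ BE]
   → E = (55/101, -247/101)

E = (55/101, -247/101)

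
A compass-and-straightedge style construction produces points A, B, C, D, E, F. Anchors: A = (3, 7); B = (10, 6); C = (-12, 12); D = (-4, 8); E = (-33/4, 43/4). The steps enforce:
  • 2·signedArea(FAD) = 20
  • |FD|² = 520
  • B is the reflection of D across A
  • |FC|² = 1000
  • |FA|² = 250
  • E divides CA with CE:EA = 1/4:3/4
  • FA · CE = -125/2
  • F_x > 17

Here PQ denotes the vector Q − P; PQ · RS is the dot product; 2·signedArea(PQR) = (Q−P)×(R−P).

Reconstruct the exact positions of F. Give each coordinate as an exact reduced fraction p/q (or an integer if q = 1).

1. F_x = 18  [FA · CE = -125/2 ∩ 2·signedArea(FAD) = 20]
2. F_y = 2  [FA · CE = -125/2 ∩ 2·signedArea(FAD) = 20]
   → F = (18, 2)

F = (18, 2)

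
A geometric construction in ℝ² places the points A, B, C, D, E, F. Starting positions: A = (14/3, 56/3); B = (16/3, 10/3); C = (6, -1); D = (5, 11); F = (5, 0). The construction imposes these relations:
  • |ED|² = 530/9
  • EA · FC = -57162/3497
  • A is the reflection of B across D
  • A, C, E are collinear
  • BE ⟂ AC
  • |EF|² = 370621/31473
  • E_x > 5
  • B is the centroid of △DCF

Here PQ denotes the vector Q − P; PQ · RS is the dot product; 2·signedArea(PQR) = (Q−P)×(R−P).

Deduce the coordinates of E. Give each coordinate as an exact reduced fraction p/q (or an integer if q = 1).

E = (59846/10491, 35234/10491)

1. E_x = 59846/10491  [A, C, E are collinear ∩ BE ⟂ AC]
2. E_y = 35234/10491  [A, C, E are collinear ∩ BE ⟂ AC]
   → E = (59846/10491, 35234/10491)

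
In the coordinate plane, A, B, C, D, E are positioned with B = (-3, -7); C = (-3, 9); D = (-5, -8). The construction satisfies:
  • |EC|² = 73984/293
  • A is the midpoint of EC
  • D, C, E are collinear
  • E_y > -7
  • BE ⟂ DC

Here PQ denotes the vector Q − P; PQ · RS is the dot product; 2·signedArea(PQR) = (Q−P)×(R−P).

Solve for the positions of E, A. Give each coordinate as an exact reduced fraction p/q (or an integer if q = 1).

A = (-1151/293, 325/293)
E = (-1423/293, -1987/293)

1. E_x = -1423/293  [D, C, E are collinear ∩ BE ⟂ DC]
2. E_y = -1987/293  [D, C, E are collinear ∩ BE ⟂ DC]
   → E = (-1423/293, -1987/293)
3. A_x = -1151/293  [A is the midpoint of EC]
4. A_y = 325/293  [A is the midpoint of EC]
   → A = (-1151/293, 325/293)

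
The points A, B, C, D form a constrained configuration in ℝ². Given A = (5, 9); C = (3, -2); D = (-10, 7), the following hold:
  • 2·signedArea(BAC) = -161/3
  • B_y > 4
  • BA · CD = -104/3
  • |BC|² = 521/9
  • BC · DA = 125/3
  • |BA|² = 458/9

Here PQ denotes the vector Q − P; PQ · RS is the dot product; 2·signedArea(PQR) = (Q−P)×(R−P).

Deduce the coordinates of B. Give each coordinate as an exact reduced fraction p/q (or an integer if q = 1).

B = (-2/3, 14/3)

1. B_x = -2/3  [BA · CD = -104/3 ∩ BC · DA = 125/3]
2. B_y = 14/3  [BA · CD = -104/3 ∩ BC · DA = 125/3]
   → B = (-2/3, 14/3)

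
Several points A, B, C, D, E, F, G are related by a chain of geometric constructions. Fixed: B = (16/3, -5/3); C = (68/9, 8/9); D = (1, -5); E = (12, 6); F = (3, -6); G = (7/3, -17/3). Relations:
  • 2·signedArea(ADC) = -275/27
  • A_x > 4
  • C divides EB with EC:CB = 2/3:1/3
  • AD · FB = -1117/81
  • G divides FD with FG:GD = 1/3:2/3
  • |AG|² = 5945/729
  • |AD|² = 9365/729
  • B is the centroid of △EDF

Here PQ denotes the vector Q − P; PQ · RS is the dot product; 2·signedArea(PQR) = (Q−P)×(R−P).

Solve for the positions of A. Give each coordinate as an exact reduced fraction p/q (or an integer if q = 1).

A = (116/27, -97/27)

1. A_x = 116/27  [2·signedArea(ADC) = -275/27 ∩ AD · FB = -1117/81]
2. A_y = -97/27  [2·signedArea(ADC) = -275/27 ∩ AD · FB = -1117/81]
   → A = (116/27, -97/27)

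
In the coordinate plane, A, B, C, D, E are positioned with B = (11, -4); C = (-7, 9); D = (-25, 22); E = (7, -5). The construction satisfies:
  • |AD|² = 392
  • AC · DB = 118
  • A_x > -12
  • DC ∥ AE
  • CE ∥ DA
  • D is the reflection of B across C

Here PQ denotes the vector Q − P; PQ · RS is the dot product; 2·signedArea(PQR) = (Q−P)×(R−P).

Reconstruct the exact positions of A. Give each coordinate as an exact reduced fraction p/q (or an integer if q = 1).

A = (-11, 8)

1. A_x = -11  [DC ∥ AE ∩ CE ∥ DA]
2. A_y = 8  [DC ∥ AE ∩ CE ∥ DA]
   → A = (-11, 8)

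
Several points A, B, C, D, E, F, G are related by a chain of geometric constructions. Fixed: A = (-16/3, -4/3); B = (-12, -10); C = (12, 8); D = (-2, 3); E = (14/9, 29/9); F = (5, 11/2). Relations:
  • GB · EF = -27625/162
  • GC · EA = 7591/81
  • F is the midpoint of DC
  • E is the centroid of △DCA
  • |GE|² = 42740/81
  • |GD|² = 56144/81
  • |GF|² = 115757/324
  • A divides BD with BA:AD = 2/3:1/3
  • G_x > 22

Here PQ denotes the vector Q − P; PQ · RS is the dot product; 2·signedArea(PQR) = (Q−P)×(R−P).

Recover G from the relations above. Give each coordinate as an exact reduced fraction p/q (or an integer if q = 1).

1. G_x = 202/9  [line -31/9·x + -41/18·y + 17239/162 = 0 ∩ |GE|² = 42740/81]
2. G_y = 115/9  [line -31/9·x + -41/18·y + 17239/162 = 0 ∩ |GE|² = 42740/81]
   → G = (202/9, 115/9)

G = (202/9, 115/9)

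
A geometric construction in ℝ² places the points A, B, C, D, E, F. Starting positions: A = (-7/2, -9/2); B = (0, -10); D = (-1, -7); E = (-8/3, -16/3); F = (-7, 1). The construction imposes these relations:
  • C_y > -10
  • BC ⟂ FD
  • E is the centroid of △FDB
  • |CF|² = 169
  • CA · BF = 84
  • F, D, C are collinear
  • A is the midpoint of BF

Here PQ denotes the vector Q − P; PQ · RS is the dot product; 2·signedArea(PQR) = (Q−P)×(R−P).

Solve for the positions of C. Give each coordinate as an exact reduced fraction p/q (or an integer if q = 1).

C = (4/5, -47/5)

1. C_x = 4/5  [F, D, C are collinear ∩ BC ⟂ FD]
2. C_y = -47/5  [F, D, C are collinear ∩ BC ⟂ FD]
   → C = (4/5, -47/5)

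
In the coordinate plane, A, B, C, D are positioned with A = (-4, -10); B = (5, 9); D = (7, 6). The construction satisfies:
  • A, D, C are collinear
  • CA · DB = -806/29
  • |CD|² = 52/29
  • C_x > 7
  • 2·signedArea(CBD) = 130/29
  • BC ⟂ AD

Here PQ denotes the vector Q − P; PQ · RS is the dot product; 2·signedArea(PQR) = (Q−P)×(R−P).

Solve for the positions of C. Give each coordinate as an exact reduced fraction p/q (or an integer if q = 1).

1. C_x = 225/29  [A, D, C are collinear ∩ BC ⟂ AD]
2. C_y = 206/29  [A, D, C are collinear ∩ BC ⟂ AD]
   → C = (225/29, 206/29)

C = (225/29, 206/29)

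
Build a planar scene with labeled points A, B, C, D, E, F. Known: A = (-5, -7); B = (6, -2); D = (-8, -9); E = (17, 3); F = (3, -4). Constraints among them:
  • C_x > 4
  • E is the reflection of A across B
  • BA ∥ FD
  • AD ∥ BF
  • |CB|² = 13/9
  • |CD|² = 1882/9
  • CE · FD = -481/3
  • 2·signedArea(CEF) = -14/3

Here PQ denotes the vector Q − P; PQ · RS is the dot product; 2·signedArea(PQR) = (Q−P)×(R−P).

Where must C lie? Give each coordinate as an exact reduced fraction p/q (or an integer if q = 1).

C = (5, -8/3)

1. C_x = 5  [CE · FD = -481/3 ∩ 2·signedArea(CEF) = -14/3]
2. C_y = -8/3  [CE · FD = -481/3 ∩ 2·signedArea(CEF) = -14/3]
   → C = (5, -8/3)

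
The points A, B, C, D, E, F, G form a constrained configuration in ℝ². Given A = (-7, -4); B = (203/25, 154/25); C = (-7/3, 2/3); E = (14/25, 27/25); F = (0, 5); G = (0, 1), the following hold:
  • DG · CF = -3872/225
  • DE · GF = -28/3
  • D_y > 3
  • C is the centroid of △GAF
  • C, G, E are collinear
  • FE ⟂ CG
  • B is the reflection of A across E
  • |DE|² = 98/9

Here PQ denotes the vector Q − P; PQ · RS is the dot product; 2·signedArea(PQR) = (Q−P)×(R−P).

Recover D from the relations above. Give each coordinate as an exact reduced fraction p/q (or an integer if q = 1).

D = (217/75, 256/75)

1. D_x = 217/75  [DE · GF = -28/3 ∩ DG · CF = -3872/225]
2. D_y = 256/75  [DE · GF = -28/3 ∩ DG · CF = -3872/225]
   → D = (217/75, 256/75)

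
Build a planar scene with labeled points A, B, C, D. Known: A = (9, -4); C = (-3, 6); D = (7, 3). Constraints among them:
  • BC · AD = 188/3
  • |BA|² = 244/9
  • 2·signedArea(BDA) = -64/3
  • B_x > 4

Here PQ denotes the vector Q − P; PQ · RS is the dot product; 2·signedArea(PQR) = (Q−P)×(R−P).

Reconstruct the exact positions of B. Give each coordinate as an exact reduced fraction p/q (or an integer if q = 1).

B = (5, -2/3)

1. B_x = 5  [2·signedArea(BDA) = -64/3 ∩ BC · AD = 188/3]
2. B_y = -2/3  [2·signedArea(BDA) = -64/3 ∩ BC · AD = 188/3]
   → B = (5, -2/3)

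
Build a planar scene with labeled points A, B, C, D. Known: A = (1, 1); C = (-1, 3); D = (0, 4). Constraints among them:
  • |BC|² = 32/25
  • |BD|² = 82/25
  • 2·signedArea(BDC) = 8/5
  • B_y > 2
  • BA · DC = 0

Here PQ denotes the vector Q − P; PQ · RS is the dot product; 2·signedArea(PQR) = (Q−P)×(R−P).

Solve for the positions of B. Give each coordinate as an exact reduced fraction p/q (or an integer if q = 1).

B = (-1/5, 11/5)

1. B_x = -1/5  [BA · DC = 0 ∩ 2·signedArea(BDC) = 8/5]
2. B_y = 11/5  [BA · DC = 0 ∩ 2·signedArea(BDC) = 8/5]
   → B = (-1/5, 11/5)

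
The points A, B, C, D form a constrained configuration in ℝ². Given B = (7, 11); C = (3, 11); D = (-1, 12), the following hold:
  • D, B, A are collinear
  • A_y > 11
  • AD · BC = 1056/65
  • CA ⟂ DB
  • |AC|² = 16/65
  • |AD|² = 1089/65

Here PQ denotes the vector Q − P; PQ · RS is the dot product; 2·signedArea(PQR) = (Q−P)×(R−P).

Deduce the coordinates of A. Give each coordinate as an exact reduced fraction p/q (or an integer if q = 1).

A = (199/65, 747/65)

1. A_x = 199/65  [D, B, A are collinear ∩ CA ⟂ DB]
2. A_y = 747/65  [D, B, A are collinear ∩ CA ⟂ DB]
   → A = (199/65, 747/65)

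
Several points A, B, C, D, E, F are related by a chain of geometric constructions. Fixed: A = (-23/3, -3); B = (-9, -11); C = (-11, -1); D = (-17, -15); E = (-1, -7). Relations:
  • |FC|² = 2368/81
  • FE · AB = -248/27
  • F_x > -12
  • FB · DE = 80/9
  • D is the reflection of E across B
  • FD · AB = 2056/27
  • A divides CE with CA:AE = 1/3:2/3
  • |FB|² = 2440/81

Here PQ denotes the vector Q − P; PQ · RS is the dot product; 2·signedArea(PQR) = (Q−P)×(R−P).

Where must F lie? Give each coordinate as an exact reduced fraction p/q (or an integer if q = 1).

F = (-107/9, -19/3)

1. F_x = -107/9  [FE · AB = -248/27 ∩ FB · DE = 80/9]
2. F_y = -19/3  [FE · AB = -248/27 ∩ FB · DE = 80/9]
   → F = (-107/9, -19/3)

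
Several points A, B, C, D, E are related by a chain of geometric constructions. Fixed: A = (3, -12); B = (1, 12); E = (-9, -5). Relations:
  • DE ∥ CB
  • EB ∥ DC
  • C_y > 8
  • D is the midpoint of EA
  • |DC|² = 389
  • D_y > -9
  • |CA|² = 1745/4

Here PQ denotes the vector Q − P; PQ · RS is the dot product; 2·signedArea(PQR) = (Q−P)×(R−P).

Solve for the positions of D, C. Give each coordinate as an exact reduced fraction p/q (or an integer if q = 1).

C = (7, 17/2)
D = (-3, -17/2)

1. D_x = -3  [D is the midpoint of EA]
2. D_y = -17/2  [D is the midpoint of EA]
   → D = (-3, -17/2)
3. C_x = 7  [DE ∥ CB ∩ EB ∥ DC]
4. C_y = 17/2  [DE ∥ CB ∩ EB ∥ DC]
   → C = (7, 17/2)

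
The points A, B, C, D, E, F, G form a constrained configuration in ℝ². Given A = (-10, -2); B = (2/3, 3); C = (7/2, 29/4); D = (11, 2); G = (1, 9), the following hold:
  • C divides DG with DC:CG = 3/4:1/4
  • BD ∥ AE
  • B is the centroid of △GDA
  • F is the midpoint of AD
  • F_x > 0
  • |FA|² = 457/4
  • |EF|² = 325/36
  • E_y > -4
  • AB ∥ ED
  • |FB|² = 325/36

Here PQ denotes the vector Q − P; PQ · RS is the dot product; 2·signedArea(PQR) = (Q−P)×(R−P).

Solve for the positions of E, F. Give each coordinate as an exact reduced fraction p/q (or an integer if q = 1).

E = (1/3, -3)
F = (1/2, 0)

1. E_x = 1/3  [AB ∥ ED ∩ BD ∥ AE]
2. E_y = -3  [AB ∥ ED ∩ BD ∥ AE]
   → E = (1/3, -3)
3. F_x = 1/2  [F is the midpoint of AD]
4. F_y = 0  [F is the midpoint of AD]
   → F = (1/2, 0)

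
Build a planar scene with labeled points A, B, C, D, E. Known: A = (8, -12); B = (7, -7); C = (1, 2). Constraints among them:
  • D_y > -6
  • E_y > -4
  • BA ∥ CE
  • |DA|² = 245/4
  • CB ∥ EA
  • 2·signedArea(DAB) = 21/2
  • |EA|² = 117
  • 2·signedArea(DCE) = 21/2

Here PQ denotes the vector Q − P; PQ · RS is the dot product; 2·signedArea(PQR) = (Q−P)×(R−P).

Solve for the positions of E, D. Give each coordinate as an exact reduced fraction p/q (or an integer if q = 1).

D = (9/2, -5)
E = (2, -3)

1. E_x = 2  [CB ∥ EA ∩ BA ∥ CE]
2. E_y = -3  [CB ∥ EA ∩ BA ∥ CE]
   → E = (2, -3)
3. D_x = 9/2  [line -5·x + -1·y + 35/2 = 0 ∩ |DA|² = 245/4]
4. D_y = -5  [line -5·x + -1·y + 35/2 = 0 ∩ |DA|² = 245/4]
   → D = (9/2, -5)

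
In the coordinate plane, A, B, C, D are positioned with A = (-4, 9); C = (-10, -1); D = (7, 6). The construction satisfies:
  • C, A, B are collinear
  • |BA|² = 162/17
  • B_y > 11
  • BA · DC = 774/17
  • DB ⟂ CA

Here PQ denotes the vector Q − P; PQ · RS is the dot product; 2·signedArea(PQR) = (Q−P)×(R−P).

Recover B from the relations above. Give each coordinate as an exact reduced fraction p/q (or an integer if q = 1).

B = (-41/17, 198/17)

1. B_x = -41/17  [C, A, B are collinear ∩ DB ⟂ CA]
2. B_y = 198/17  [C, A, B are collinear ∩ DB ⟂ CA]
   → B = (-41/17, 198/17)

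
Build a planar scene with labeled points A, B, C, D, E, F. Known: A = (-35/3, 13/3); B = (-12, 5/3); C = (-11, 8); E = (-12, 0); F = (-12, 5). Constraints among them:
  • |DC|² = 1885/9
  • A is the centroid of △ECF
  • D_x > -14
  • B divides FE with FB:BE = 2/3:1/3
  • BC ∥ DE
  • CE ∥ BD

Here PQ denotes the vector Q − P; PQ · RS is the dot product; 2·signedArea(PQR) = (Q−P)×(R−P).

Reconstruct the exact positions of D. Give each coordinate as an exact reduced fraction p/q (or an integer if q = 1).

1. D_x = -13  [BC ∥ DE ∩ CE ∥ BD]
2. D_y = -19/3  [BC ∥ DE ∩ CE ∥ BD]
   → D = (-13, -19/3)

D = (-13, -19/3)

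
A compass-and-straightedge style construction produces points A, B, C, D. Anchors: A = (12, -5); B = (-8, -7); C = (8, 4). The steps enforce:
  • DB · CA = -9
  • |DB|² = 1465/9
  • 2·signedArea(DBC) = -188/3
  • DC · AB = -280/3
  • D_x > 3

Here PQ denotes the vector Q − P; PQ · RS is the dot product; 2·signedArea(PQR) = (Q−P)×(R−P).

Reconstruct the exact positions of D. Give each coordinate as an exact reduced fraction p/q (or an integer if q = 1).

1. D_x = 4  [2·signedArea(DBC) = -188/3 ∩ DC · AB = -280/3]
2. D_y = -8/3  [2·signedArea(DBC) = -188/3 ∩ DC · AB = -280/3]
   → D = (4, -8/3)

D = (4, -8/3)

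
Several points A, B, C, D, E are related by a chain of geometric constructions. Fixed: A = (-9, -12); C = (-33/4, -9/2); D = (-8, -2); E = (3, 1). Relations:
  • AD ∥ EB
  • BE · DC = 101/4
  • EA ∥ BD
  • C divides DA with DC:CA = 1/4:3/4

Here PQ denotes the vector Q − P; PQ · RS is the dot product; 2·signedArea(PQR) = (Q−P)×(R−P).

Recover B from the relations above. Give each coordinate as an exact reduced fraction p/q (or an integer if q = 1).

B = (4, 11)

1. B_x = 4  [EA ∥ BD ∩ AD ∥ EB]
2. B_y = 11  [EA ∥ BD ∩ AD ∥ EB]
   → B = (4, 11)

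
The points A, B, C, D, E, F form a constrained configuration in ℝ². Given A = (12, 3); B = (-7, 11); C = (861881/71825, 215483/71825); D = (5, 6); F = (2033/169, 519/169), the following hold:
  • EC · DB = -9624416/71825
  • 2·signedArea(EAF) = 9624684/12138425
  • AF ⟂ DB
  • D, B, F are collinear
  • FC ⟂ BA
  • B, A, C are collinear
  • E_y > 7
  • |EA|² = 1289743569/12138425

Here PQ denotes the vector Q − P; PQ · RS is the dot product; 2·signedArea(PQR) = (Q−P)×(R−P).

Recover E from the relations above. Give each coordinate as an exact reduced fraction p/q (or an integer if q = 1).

E = (179553/71825, 502779/71825)

1. E_x = 179553/71825  [line -12/169·x + 5/169·y + -359259/12138425 = 0 ∩ |EA|² = 1289743569/12138425]
2. E_y = 502779/71825  [line -12/169·x + 5/169·y + -359259/12138425 = 0 ∩ |EA|² = 1289743569/12138425]
   → E = (179553/71825, 502779/71825)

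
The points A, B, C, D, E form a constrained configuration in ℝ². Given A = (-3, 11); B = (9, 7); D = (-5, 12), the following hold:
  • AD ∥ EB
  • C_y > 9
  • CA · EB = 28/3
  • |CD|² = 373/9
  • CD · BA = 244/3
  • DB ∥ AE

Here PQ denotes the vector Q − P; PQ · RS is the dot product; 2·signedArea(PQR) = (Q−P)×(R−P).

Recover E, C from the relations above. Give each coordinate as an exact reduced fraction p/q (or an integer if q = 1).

C = (1, 29/3)
E = (11, 6)

1. E_x = 11  [AD ∥ EB ∩ DB ∥ AE]
2. E_y = 6  [AD ∥ EB ∩ DB ∥ AE]
   → E = (11, 6)
3. C_x = 1  [CD · BA = 244/3 ∩ CA · EB = 28/3]
4. C_y = 29/3  [CD · BA = 244/3 ∩ CA · EB = 28/3]
   → C = (1, 29/3)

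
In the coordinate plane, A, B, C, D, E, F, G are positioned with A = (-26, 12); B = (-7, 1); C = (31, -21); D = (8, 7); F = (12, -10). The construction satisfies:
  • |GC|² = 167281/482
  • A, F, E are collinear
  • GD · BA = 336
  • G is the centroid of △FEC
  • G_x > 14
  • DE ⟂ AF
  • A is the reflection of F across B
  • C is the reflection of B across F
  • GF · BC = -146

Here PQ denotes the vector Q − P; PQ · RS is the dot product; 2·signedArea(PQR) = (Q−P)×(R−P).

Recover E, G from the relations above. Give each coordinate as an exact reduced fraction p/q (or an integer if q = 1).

1. E_x = 787/482  [A, F, E are collinear ∩ DE ⟂ AF]
2. E_y = -1927/482  [A, F, E are collinear ∩ DE ⟂ AF]
   → E = (787/482, -1927/482)
3. G_x = 7171/482  [G is the centroid of △FEC]
4. G_y = -5623/482  [G is the centroid of △FEC]
   → G = (7171/482, -5623/482)

E = (787/482, -1927/482)
G = (7171/482, -5623/482)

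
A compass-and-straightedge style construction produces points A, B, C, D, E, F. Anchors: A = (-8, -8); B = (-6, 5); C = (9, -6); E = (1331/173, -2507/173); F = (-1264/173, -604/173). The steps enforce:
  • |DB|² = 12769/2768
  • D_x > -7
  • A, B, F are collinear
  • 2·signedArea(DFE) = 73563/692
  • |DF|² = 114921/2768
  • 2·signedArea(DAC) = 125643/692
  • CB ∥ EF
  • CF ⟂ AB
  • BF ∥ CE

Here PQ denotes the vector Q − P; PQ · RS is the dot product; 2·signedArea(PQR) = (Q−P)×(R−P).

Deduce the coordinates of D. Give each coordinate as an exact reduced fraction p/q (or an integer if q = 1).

D = (-2189/346, 1991/692)

1. D_x = -2189/346  [2·signedArea(DAC) = 125643/692 ∩ 2·signedArea(DFE) = 73563/692]
2. D_y = 1991/692  [2·signedArea(DAC) = 125643/692 ∩ 2·signedArea(DFE) = 73563/692]
   → D = (-2189/346, 1991/692)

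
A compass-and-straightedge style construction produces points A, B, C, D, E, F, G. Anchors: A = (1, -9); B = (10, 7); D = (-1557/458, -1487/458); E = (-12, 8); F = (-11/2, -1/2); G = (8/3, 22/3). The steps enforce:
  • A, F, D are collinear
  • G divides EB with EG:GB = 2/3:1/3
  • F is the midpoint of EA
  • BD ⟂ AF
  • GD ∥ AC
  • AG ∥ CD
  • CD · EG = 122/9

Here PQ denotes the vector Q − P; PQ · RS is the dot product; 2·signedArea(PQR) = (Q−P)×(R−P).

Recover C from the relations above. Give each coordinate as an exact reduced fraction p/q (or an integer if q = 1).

1. C_x = -6961/1374  [AG ∥ CD ∩ GD ∥ AC]
2. C_y = -26903/1374  [AG ∥ CD ∩ GD ∥ AC]
   → C = (-6961/1374, -26903/1374)

C = (-6961/1374, -26903/1374)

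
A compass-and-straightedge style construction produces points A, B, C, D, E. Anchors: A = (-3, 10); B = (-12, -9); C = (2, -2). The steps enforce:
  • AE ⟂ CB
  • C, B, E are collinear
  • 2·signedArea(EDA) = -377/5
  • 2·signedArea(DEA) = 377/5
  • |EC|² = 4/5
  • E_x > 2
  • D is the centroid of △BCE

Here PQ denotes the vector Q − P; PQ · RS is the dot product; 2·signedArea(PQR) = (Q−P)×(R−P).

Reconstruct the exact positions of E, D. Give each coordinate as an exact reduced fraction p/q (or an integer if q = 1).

D = (-12/5, -21/5)
E = (14/5, -8/5)

1. E_x = 14/5  [C, B, E are collinear ∩ AE ⟂ CB]
2. E_y = -8/5  [C, B, E are collinear ∩ AE ⟂ CB]
   → E = (14/5, -8/5)
3. D_x = -12/5  [D is the centroid of △BCE]
4. D_y = -21/5  [D is the centroid of △BCE]
   → D = (-12/5, -21/5)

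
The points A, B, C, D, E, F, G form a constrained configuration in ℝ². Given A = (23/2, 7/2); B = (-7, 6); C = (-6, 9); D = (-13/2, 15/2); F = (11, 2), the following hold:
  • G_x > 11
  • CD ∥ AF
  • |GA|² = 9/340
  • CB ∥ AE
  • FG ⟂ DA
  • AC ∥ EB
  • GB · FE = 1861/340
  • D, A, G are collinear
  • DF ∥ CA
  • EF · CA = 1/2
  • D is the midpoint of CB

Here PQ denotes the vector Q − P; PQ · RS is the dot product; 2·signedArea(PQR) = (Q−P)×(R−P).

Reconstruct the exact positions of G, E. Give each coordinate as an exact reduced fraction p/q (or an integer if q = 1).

E = (21/2, 1/2)
G = (964/85, 601/170)

1. G_x = 964/85  [D, A, G are collinear ∩ FG ⟂ DA]
2. G_y = 601/170  [D, A, G are collinear ∩ FG ⟂ DA]
   → G = (964/85, 601/170)
3. E_x = 21/2  [AC ∥ EB ∩ CB ∥ AE]
4. E_y = 1/2  [AC ∥ EB ∩ CB ∥ AE]
   → E = (21/2, 1/2)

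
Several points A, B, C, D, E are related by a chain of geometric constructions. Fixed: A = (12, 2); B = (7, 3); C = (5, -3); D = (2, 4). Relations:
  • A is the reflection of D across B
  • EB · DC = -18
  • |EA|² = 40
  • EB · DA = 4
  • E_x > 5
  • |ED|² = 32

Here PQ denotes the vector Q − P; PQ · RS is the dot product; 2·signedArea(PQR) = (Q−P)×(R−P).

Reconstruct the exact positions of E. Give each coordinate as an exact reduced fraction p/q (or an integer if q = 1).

1. E_x = 6  [EB · DA = 4 ∩ EB · DC = -18]
2. E_y = 0  [EB · DA = 4 ∩ EB · DC = -18]
   → E = (6, 0)

E = (6, 0)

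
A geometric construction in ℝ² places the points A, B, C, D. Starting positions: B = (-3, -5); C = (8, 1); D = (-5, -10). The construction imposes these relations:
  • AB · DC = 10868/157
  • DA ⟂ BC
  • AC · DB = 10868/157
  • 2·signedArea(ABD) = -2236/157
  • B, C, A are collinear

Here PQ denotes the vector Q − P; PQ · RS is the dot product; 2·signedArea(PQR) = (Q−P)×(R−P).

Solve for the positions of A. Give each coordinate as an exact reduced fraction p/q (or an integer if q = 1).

1. A_x = -1043/157  [B, C, A are collinear ∩ DA ⟂ BC]
2. A_y = -1097/157  [B, C, A are collinear ∩ DA ⟂ BC]
   → A = (-1043/157, -1097/157)

A = (-1043/157, -1097/157)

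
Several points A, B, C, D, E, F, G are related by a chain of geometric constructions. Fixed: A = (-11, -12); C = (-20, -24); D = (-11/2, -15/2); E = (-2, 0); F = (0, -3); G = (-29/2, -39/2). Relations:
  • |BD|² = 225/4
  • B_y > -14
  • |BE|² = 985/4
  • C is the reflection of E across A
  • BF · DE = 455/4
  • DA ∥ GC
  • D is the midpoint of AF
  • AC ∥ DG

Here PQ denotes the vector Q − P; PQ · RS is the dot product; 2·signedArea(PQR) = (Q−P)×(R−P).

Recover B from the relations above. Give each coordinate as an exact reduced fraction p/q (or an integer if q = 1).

B = (-10, -27/2)

1. B_x = -10  [line -7/2·x + -15/2·y + -545/4 = 0 ∩ |BD|² = 225/4]
2. B_y = -27/2  [line -7/2·x + -15/2·y + -545/4 = 0 ∩ |BD|² = 225/4]
   → B = (-10, -27/2)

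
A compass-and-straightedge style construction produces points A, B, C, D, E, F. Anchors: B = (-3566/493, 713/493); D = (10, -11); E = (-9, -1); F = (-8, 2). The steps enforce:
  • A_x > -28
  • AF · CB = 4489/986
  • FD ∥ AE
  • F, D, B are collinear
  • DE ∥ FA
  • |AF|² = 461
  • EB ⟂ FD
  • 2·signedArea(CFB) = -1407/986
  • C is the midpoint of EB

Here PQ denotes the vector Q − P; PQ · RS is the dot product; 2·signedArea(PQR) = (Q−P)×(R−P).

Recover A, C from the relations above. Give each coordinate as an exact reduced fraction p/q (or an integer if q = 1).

1. A_x = -27  [FD ∥ AE ∩ DE ∥ FA]
2. A_y = 12  [FD ∥ AE ∩ DE ∥ FA]
   → A = (-27, 12)
3. C_x = -8003/986  [C is the midpoint of EB]
4. C_y = 110/493  [C is the midpoint of EB]
   → C = (-8003/986, 110/493)

A = (-27, 12)
C = (-8003/986, 110/493)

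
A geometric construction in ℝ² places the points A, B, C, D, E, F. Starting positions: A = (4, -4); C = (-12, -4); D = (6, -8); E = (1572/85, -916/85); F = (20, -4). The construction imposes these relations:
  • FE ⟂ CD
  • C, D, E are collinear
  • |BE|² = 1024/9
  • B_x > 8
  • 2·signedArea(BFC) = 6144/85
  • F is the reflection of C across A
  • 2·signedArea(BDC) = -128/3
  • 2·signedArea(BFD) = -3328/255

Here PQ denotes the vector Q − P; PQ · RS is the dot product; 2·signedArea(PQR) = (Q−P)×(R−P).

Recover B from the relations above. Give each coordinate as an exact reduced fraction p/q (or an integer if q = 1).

B = (2252/255, -532/85)

1. B_x = 2252/255  [2·signedArea(BFD) = -3328/255 ∩ 2·signedArea(BFC) = 6144/85]
2. B_y = -532/85  [2·signedArea(BFD) = -3328/255 ∩ 2·signedArea(BFC) = 6144/85]
   → B = (2252/255, -532/85)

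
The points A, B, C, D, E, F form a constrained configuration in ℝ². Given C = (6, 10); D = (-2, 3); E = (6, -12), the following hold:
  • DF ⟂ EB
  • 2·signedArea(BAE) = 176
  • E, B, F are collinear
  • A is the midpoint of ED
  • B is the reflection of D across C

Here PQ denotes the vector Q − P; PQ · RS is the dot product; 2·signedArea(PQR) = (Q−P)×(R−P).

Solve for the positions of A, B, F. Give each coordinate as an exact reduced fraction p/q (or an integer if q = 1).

A = (2, -9/2)
B = (14, 17)
F = (8398/905, -101/905)

1. A_x = 2  [A is the midpoint of ED]
2. A_y = -9/2  [A is the midpoint of ED]
   → A = (2, -9/2)
3. B_x = 14  [B is the reflection of D across C]
4. B_y = 17  [B is the reflection of D across C]
   → B = (14, 17)
5. F_x = 8398/905  [E, B, F are collinear ∩ DF ⟂ EB]
6. F_y = -101/905  [E, B, F are collinear ∩ DF ⟂ EB]
   → F = (8398/905, -101/905)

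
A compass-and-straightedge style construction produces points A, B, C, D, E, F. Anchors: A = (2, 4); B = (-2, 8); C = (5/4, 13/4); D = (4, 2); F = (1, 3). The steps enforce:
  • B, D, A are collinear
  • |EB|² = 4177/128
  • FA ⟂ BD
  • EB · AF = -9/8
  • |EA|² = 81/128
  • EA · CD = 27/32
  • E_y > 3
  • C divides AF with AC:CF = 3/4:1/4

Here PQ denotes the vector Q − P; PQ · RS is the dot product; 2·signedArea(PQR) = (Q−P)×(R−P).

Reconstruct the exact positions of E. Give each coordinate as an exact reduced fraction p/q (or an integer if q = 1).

1. E_x = 23/16  [EB · AF = -9/8 ∩ EA · CD = 27/32]
2. E_y = 55/16  [EB · AF = -9/8 ∩ EA · CD = 27/32]
   → E = (23/16, 55/16)

E = (23/16, 55/16)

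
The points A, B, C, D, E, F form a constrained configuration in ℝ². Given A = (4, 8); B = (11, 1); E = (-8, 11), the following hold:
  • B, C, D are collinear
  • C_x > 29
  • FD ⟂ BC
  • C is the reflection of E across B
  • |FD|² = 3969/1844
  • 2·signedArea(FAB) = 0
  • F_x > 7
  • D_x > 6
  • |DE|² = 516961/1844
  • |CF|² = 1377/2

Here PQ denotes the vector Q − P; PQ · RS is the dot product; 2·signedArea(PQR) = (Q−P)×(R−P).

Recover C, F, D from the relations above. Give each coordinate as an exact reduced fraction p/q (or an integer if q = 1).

1. C_x = 30  [C is the reflection of E across B]
2. C_y = -9  [C is the reflection of E across B]
   → C = (30, -9)
3. D_x = 6285/922  [line 10·x + 19·y + -129 = 0 ∩ |DE|² = 516961/1844]
4. D_y = 1476/461  [line 10·x + 19·y + -129 = 0 ∩ |DE|² = 516961/1844]
   → D = (6285/922, 1476/461)
5. F_x = 15/2  [2·signedArea(FAB) = 0 ∩ FD ⟂ BC]
6. F_y = 9/2  [2·signedArea(FAB) = 0 ∩ FD ⟂ BC]
   → F = (15/2, 9/2)

C = (30, -9)
D = (6285/922, 1476/461)
F = (15/2, 9/2)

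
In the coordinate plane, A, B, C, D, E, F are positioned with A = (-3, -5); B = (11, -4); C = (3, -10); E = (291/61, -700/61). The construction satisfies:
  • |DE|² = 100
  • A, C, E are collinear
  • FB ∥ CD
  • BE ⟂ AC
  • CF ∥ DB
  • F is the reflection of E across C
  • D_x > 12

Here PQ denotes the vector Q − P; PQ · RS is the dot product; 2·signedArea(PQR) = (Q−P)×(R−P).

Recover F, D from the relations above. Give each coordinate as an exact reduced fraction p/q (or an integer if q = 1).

1. F_x = 75/61  [F is the reflection of E across C]
2. F_y = -520/61  [F is the reflection of E across C]
   → F = (75/61, -520/61)
3. D_x = 779/61  [CF ∥ DB ∩ FB ∥ CD]
4. D_y = -334/61  [CF ∥ DB ∩ FB ∥ CD]
   → D = (779/61, -334/61)

D = (779/61, -334/61)
F = (75/61, -520/61)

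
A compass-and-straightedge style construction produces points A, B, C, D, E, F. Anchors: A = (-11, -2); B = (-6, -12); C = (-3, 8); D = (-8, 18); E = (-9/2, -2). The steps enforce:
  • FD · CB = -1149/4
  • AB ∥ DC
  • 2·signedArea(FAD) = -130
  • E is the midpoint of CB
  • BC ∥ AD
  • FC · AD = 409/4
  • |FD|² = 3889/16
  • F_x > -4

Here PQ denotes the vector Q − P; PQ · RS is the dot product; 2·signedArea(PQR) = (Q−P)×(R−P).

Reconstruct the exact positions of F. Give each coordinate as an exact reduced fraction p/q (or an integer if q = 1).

F = (-15/4, 3)

1. F_x = -15/4  [2·signedArea(FAD) = -130 ∩ FC · AD = 409/4]
2. F_y = 3  [2·signedArea(FAD) = -130 ∩ FC · AD = 409/4]
   → F = (-15/4, 3)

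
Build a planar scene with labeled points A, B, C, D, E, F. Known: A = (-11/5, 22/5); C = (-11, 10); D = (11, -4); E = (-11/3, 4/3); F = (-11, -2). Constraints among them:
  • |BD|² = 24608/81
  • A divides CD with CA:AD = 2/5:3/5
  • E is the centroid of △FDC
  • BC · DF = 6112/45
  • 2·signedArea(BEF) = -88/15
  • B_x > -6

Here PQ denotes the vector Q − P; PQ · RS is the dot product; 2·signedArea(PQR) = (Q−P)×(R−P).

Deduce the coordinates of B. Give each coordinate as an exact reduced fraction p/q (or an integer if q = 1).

1. B_x = -253/45  [BC · DF = 6112/45 ∩ 2·signedArea(BEF) = -88/15]
2. B_y = 56/45  [BC · DF = 6112/45 ∩ 2·signedArea(BEF) = -88/15]
   → B = (-253/45, 56/45)

B = (-253/45, 56/45)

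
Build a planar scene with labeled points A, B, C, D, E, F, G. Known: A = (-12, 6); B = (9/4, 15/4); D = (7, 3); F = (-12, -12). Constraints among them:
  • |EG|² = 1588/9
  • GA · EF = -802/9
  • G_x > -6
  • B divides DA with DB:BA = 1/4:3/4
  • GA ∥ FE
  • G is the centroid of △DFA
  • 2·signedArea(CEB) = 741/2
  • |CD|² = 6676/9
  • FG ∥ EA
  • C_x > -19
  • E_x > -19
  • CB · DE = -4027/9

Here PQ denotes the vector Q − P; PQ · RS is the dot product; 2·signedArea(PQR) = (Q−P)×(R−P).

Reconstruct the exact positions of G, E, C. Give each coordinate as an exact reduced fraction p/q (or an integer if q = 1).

C = (-55/3, 13)
E = (-55/3, -5)
G = (-17/3, -1)

1. G_x = -17/3  [G is the centroid of △DFA]
2. G_y = -1  [G is the centroid of △DFA]
   → G = (-17/3, -1)
3. E_x = -55/3  [FG ∥ EA ∩ GA ∥ FE]
4. E_y = -5  [FG ∥ EA ∩ GA ∥ FE]
   → E = (-55/3, -5)
5. C_x = -55/3  [CB · DE = -4027/9 ∩ 2·signedArea(CEB) = 741/2]
6. C_y = 13  [CB · DE = -4027/9 ∩ 2·signedArea(CEB) = 741/2]
   → C = (-55/3, 13)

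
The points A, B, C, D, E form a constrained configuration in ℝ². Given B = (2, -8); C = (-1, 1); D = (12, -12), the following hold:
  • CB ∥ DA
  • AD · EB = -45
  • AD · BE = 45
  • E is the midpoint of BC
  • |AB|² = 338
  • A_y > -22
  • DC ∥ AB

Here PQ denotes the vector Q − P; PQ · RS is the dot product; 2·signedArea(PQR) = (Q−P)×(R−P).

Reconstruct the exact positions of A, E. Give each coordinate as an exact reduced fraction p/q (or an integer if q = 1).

A = (15, -21)
E = (1/2, -7/2)

1. A_x = 15  [DC ∥ AB ∩ CB ∥ DA]
2. A_y = -21  [DC ∥ AB ∩ CB ∥ DA]
   → A = (15, -21)
3. E_x = 1/2  [E is the midpoint of BC]
4. E_y = -7/2  [E is the midpoint of BC]
   → E = (1/2, -7/2)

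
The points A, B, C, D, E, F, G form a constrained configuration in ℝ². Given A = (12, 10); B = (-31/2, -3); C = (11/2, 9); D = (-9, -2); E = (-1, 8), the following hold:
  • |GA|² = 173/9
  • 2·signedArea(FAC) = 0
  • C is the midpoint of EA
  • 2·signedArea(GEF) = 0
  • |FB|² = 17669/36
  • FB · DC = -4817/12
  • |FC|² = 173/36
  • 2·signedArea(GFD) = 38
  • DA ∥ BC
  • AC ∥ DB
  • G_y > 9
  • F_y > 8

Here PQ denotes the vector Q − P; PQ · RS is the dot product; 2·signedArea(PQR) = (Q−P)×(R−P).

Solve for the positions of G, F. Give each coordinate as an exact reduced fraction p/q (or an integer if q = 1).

F = (10/3, 26/3)
G = (23/3, 28/3)

1. F_x = 10/3  [2·signedArea(FAC) = 0 ∩ FB · DC = -4817/12]
2. F_y = 26/3  [2·signedArea(FAC) = 0 ∩ FB · DC = -4817/12]
   → F = (10/3, 26/3)
3. G_x = 23/3  [2·signedArea(GEF) = 0 ∩ 2·signedArea(GFD) = 38]
4. G_y = 28/3  [2·signedArea(GEF) = 0 ∩ 2·signedArea(GFD) = 38]
   → G = (23/3, 28/3)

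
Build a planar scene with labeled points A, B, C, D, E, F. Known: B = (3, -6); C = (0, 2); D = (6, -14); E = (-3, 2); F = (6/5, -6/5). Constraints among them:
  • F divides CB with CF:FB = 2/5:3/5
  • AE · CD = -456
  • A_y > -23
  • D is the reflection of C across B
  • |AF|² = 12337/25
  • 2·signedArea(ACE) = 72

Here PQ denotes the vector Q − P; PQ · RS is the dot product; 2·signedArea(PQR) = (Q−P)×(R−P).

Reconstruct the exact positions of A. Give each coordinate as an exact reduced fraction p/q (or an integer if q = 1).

1. A_x = 9  [2·signedArea(ACE) = 72 ∩ AE · CD = -456]
2. A_y = -22  [2·signedArea(ACE) = 72 ∩ AE · CD = -456]
   → A = (9, -22)

A = (9, -22)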